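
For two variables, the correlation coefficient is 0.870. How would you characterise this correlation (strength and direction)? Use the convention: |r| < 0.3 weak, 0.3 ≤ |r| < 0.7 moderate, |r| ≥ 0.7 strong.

r = 0.870 > 0 so the relationship is positive.
|r| = 0.870, which falls in the strong range.

strong positive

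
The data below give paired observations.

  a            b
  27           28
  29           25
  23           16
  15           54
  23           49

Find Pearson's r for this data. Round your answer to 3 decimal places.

-0.682

n = 5, Σa = 117, Σb = 172, Σa² = 2853, Σb² = 6982, Σab = 3786
nΣab − ΣaΣb = 18930 − 20124 = -1194
nΣa² − (Σa)² = 14265 − 13689 = 576; nΣb² − (Σb)² = 34910 − 29584 = 5326
r = -1194 / √(576 × 5326) = -1194 / 1751.5068 ≈ -0.682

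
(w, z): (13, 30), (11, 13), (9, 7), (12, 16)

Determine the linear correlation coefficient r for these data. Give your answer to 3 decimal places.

n = 4, Σw = 45, Σz = 66, Σw² = 515, Σz² = 1374, Σwz = 788
nΣwz − ΣwΣz = 3152 − 2970 = 182
nΣw² − (Σw)² = 2060 − 2025 = 35; nΣz² − (Σz)² = 5496 − 4356 = 1140
r = 182 / √(35 × 1140) = 182 / 199.7498 ≈ 0.911

0.911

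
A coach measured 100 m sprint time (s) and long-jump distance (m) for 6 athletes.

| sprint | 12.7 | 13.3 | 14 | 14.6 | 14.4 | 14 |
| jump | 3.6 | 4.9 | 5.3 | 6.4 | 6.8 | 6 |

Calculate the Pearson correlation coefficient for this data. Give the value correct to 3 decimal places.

n = 6, Σx = 83, Σy = 33, Σx² = 1150.7, Σy² = 188.26, Σxy = 460.45
nΣxy − ΣxΣy = 2762.7 − 2739 = 23.7
nΣx² − (Σx)² = 6904.2 − 6889 = 15.2; nΣy² − (Σy)² = 1129.56 − 1089 = 40.56
r = 23.7 / √(15.2 × 40.56) = 23.7 / 24.8297 ≈ 0.955

0.955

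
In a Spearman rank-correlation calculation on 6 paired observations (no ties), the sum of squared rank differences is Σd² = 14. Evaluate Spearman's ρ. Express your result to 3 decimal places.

ρ = 1 − 6Σd² / [n(n²−1)] = 1 − 6×14 / (6×35)
  = 1 − 84/210 = 1 − 0.4000 ≈ 0.600

0.600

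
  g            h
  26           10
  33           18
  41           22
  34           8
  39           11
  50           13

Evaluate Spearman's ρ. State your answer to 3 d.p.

Rank g: 1, 2, 5, 3, 4, 6
Rank h: 2, 5, 6, 1, 3, 4
d = rank(g) − rank(h): -1, -3, -1, 2, 1, 2; Σd² = 20
ρ = 1 − 6Σd² / [n(n²−1)] = 1 − 6×20 / (6×35) = 1 − 120/210 ≈ 0.429

0.429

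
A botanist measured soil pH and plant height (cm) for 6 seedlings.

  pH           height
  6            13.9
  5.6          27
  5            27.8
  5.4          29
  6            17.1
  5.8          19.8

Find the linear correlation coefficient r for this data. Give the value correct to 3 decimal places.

-0.862

n = 6, Σx = 33.8, Σy = 134.6, Σx² = 191.16, Σy² = 3220.5, Σxy = 747.64
nΣxy − ΣxΣy = 4485.84 − 4549.48 = -63.64
nΣx² − (Σx)² = 1146.96 − 1142.44 = 4.52; nΣy² − (Σy)² = 19323 − 18117.16 = 1205.84
r = -63.64 / √(4.52 × 1205.84) = -63.64 / 73.8268 ≈ -0.862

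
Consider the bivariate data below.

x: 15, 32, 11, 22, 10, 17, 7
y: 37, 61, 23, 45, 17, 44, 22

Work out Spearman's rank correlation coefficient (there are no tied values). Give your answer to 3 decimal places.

0.964

Rank x: 4, 7, 3, 6, 2, 5, 1
Rank y: 4, 7, 3, 6, 1, 5, 2
d = rank(x) − rank(y): 0, 0, 0, 0, 1, 0, -1; Σd² = 2
ρ = 1 − 6Σd² / [n(n²−1)] = 1 − 6×2 / (7×48) = 1 − 12/336 ≈ 0.964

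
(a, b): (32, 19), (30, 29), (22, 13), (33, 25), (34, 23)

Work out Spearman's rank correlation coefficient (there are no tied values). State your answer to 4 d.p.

Rank a: 3, 2, 1, 4, 5
Rank b: 2, 5, 1, 4, 3
d = rank(a) − rank(b): 1, -3, 0, 0, 2; Σd² = 14
ρ = 1 − 6Σd² / [n(n²−1)] = 1 − 6×14 / (5×24) = 1 − 84/120 ≈ 0.3000

0.3000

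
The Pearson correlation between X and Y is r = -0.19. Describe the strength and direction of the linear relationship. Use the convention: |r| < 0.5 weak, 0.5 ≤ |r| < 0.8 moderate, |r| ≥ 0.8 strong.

r = -0.19 < 0 so the relationship is negative.
|r| = 0.19, which falls in the weak range.

weak negative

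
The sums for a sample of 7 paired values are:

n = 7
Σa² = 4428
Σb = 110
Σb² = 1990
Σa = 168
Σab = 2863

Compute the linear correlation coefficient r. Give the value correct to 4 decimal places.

0.6931

r = (nΣab − ΣaΣb) / √[(nΣa² − (Σa)²)(nΣb² − (Σb)²)]
Numerator: 7×2863 − 168×110 = 1561
Denominator: √[(30996 − 28224)(13930 − 12100)] = √[2772 × 1830] = 2252.2788
r = 1561 / 2252.2788 ≈ 0.6931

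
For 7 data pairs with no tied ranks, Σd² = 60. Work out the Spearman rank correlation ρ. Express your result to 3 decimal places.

-0.071

ρ = 1 − 6Σd² / [n(n²−1)] = 1 − 6×60 / (7×48)
  = 1 − 360/336 = 1 − 1.0714 ≈ -0.071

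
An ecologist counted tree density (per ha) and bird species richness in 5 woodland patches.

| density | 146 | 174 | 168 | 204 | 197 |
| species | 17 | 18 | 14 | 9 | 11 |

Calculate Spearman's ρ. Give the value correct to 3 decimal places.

Rank density: 1, 3, 2, 5, 4
Rank species: 4, 5, 3, 1, 2
d = rank(density) − rank(species): -3, -2, -1, 4, 2; Σd² = 34
ρ = 1 − 6Σd² / [n(n²−1)] = 1 − 6×34 / (5×24) = 1 − 204/120 ≈ -0.700

-0.700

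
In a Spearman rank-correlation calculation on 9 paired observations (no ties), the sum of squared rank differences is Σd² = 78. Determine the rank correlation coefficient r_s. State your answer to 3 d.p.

ρ = 1 − 6Σd² / [n(n²−1)] = 1 − 6×78 / (9×80)
  = 1 − 468/720 = 1 − 0.6500 ≈ 0.350

0.350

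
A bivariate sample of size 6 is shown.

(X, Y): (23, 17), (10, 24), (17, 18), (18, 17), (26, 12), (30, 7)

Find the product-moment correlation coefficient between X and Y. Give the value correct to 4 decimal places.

n = 6, ΣX = 124, ΣY = 95, ΣX² = 2818, ΣY² = 1671, ΣXY = 1765
nΣXY − ΣXΣY = 10590 − 11780 = -1190
nΣX² − (ΣX)² = 16908 − 15376 = 1532; nΣY² − (ΣY)² = 10026 − 9025 = 1001
r = -1190 / √(1532 × 1001) = -1190 / 1238.3586 ≈ -0.9609

-0.9609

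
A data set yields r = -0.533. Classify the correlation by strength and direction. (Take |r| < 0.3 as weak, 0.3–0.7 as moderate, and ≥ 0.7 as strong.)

moderate negative

r = -0.533 < 0 so the relationship is negative.
|r| = 0.533, which falls in the moderate range.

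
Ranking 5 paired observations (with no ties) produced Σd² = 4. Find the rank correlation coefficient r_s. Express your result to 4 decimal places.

0.8000

ρ = 1 − 6Σd² / [n(n²−1)] = 1 − 6×4 / (5×24)
  = 1 − 24/120 = 1 − 0.20000 ≈ 0.8000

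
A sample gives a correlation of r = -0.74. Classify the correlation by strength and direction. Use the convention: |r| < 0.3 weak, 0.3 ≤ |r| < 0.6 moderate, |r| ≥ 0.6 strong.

strong negative

r = -0.74 < 0 so the relationship is negative.
|r| = 0.74, which falls in the strong range.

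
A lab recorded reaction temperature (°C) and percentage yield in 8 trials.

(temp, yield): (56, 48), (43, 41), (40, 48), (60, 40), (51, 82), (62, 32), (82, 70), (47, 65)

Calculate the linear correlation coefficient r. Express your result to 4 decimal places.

0.1542

n = 8, Σx = 441, Σy = 426, Σx² = 25563, Σy² = 24762, Σxy = 23732
nΣxy − ΣxΣy = 189856 − 187866 = 1990
nΣx² − (Σx)² = 204504 − 194481 = 10023; nΣy² − (Σy)² = 198096 − 181476 = 16620
r = 1990 / √(10023 × 16620) = 1990 / 12906.6750 ≈ 0.1542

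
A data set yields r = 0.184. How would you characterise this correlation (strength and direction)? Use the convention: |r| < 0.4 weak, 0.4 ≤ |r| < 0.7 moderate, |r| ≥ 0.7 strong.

r = 0.184 > 0 so the relationship is positive.
|r| = 0.184, which falls in the weak range.

weak positive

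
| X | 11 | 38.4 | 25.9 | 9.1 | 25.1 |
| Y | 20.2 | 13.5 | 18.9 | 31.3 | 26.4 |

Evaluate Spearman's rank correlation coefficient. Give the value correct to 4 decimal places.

Rank X: 2, 5, 4, 1, 3
Rank Y: 3, 1, 2, 5, 4
d = rank(X) − rank(Y): -1, 4, 2, -4, -1; Σd² = 38
ρ = 1 − 6Σd² / [n(n²−1)] = 1 − 6×38 / (5×24) = 1 − 228/120 ≈ -0.9000

-0.9000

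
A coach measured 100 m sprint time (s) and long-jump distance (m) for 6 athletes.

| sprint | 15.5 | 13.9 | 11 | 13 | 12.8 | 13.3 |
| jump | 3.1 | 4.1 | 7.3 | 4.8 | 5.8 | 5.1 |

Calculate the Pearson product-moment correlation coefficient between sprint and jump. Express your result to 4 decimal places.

-0.9753

n = 6, Σx = 79.5, Σy = 30.2, Σx² = 1064.19, Σy² = 162.4, Σxy = 389.81
nΣxy − ΣxΣy = 2338.86 − 2400.9 = -62.04
nΣx² − (Σx)² = 6385.14 − 6320.25 = 64.89; nΣy² − (Σy)² = 974.4 − 912.04 = 62.36
r = -62.04 / √(64.89 × 62.36) = -62.04 / 63.6124 ≈ -0.9753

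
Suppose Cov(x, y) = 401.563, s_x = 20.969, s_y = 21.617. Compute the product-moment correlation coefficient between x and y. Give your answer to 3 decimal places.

0.886

r = Cov(x,y) / (s_x · s_y) = 401.563 / (20.969 × 21.617)
  = 401.563 / 453.2869 ≈ 0.886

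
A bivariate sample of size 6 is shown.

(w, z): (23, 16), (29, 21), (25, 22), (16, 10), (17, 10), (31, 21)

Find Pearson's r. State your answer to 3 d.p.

0.926

n = 6, Σw = 141, Σz = 100, Σw² = 3501, Σz² = 1822, Σwz = 2508
nΣwz − ΣwΣz = 15048 − 14100 = 948
nΣw² − (Σw)² = 21006 − 19881 = 1125; nΣz² − (Σz)² = 10932 − 10000 = 932
r = 948 / √(1125 × 932) = 948 / 1023.9629 ≈ 0.926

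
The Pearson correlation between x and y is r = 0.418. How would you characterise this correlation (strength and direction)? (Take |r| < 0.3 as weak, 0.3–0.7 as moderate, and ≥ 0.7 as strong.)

r = 0.418 > 0 so the relationship is positive.
|r| = 0.418, which falls in the moderate range.

moderate positive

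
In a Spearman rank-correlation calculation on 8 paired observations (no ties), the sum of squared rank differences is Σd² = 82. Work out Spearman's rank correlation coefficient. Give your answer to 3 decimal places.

ρ = 1 − 6Σd² / [n(n²−1)] = 1 − 6×82 / (8×63)
  = 1 − 492/504 = 1 − 0.9762 ≈ 0.024

0.024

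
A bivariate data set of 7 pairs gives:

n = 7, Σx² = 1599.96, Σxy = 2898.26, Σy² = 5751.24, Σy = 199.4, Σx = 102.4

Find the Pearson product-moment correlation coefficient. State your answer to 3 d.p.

-0.219

r = (nΣxy − ΣxΣy) / √[(nΣx² − (Σx)²)(nΣy² − (Σy)²)]
Numerator: 7×2898.26 − 102.4×199.4 = -130.74
Denominator: √[(11199.72 − 10485.76)(40258.68 − 39760.36)] = √[713.96 × 498.32] = 596.4734
r = -130.74 / 596.4734 ≈ -0.219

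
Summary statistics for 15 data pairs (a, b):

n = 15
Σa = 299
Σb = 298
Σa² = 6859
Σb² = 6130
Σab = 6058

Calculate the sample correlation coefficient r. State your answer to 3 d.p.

r = (nΣab − ΣaΣb) / √[(nΣa² − (Σa)²)(nΣb² − (Σb)²)]
Numerator: 15×6058 − 299×298 = 1768
Denominator: √[(102885 − 89401)(91950 − 88804)] = √[13484 × 3146] = 6513.1148
r = 1768 / 6513.1148 ≈ 0.271

0.271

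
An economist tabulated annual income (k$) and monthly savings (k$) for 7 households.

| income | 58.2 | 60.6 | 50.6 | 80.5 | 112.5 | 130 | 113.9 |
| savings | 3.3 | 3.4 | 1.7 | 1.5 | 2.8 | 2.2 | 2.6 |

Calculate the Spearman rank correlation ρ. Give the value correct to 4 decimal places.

Rank income: 2, 3, 1, 4, 5, 7, 6
Rank savings: 6, 7, 2, 1, 5, 3, 4
d = rank(income) − rank(savings): -4, -4, -1, 3, 0, 4, 2; Σd² = 62
ρ = 1 − 6Σd² / [n(n²−1)] = 1 − 6×62 / (7×48) = 1 − 372/336 ≈ -0.1071

-0.1071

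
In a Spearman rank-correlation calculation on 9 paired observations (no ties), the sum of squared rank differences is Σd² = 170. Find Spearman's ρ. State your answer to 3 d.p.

ρ = 1 − 6Σd² / [n(n²−1)] = 1 − 6×170 / (9×80)
  = 1 − 1020/720 = 1 − 1.4167 ≈ -0.417

-0.417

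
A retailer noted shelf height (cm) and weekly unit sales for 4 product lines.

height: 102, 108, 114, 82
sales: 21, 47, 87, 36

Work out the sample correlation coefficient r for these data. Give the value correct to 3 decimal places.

n = 4, Σx = 406, Σy = 191, Σx² = 41788, Σy² = 11515, Σxy = 20088
nΣxy − ΣxΣy = 80352 − 77546 = 2806
nΣx² − (Σx)² = 167152 − 164836 = 2316; nΣy² − (Σy)² = 46060 − 36481 = 9579
r = 2806 / √(2316 × 9579) = 2806 / 4710.0917 ≈ 0.596

0.596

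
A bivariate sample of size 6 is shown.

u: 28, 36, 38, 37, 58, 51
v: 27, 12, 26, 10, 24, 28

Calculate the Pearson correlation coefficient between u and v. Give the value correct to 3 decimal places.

0.264

n = 6, Σu = 248, Σv = 127, Σu² = 10858, Σv² = 3009, Σuv = 5366
nΣuv − ΣuΣv = 32196 − 31496 = 700
nΣu² − (Σu)² = 65148 − 61504 = 3644; nΣv² − (Σv)² = 18054 − 16129 = 1925
r = 700 / √(3644 × 1925) = 700 / 2648.5279 ≈ 0.264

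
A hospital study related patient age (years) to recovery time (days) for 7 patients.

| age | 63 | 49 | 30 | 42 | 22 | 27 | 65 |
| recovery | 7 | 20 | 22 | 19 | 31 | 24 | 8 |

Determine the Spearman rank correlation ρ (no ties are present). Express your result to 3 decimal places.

Rank age: 6, 5, 3, 4, 1, 2, 7
Rank recovery: 1, 4, 5, 3, 7, 6, 2
d = rank(age) − rank(recovery): 5, 1, -2, 1, -6, -4, 5; Σd² = 108
ρ = 1 − 6Σd² / [n(n²−1)] = 1 − 6×108 / (7×48) = 1 − 648/336 ≈ -0.929

-0.929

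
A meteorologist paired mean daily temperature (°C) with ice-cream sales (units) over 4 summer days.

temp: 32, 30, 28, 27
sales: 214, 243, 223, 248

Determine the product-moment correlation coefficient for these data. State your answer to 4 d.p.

n = 4, Σx = 117, Σy = 928, Σx² = 3437, Σy² = 216078, Σxy = 27078
nΣxy − ΣxΣy = 108312 − 108576 = -264
nΣx² − (Σx)² = 13748 − 13689 = 59; nΣy² − (Σy)² = 864312 − 861184 = 3128
r = -264 / √(59 × 3128) = -264 / 429.5952 ≈ -0.6145

-0.6145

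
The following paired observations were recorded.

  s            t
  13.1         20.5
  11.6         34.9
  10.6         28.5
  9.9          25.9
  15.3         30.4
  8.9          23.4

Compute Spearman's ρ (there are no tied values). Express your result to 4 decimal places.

0.3143

Rank s: 5, 4, 3, 2, 6, 1
Rank t: 1, 6, 4, 3, 5, 2
d = rank(s) − rank(t): 4, -2, -1, -1, 1, -1; Σd² = 24
ρ = 1 − 6Σd² / [n(n²−1)] = 1 − 6×24 / (6×35) = 1 − 144/210 ≈ 0.3143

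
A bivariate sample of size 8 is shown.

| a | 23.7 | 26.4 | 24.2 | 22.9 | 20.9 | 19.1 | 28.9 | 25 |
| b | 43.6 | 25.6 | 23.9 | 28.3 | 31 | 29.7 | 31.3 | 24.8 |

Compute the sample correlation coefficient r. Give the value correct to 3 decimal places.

-0.109

n = 8, Σa = 191.1, Σb = 238.2, Σa² = 4630.53, Σb² = 7366.24, Σab = 5675.35
nΣab − ΣaΣb = 45402.8 − 45520.02 = -117.22
nΣa² − (Σa)² = 37044.24 − 36519.21 = 525.03; nΣb² − (Σb)² = 58929.92 − 56739.24 = 2190.68
r = -117.22 / √(525.03 × 2190.68) = -117.22 / 1072.4611 ≈ -0.109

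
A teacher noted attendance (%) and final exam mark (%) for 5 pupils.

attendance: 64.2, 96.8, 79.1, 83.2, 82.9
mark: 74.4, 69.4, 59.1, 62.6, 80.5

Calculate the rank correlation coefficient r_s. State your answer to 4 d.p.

-0.1000

Rank attendance: 1, 5, 2, 4, 3
Rank mark: 4, 3, 1, 2, 5
d = rank(attendance) − rank(mark): -3, 2, 1, 2, -2; Σd² = 22
ρ = 1 − 6Σd² / [n(n²−1)] = 1 − 6×22 / (5×24) = 1 − 132/120 ≈ -0.1000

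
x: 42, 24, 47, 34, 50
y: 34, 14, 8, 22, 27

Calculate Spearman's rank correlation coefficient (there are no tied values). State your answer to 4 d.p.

0.2000

Rank x: 3, 1, 4, 2, 5
Rank y: 5, 2, 1, 3, 4
d = rank(x) − rank(y): -2, -1, 3, -1, 1; Σd² = 16
ρ = 1 − 6Σd² / [n(n²−1)] = 1 − 6×16 / (5×24) = 1 − 96/120 ≈ 0.2000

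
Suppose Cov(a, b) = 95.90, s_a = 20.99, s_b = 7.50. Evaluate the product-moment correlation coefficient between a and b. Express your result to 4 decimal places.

0.6092

r = Cov(a,b) / (s_a · s_b) = 95.90 / (20.99 × 7.50)
  = 95.90 / 157.4250 ≈ 0.6092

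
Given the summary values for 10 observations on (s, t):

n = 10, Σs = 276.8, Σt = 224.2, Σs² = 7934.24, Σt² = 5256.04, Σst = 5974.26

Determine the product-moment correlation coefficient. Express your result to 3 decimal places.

-0.926

r = (nΣst − ΣsΣt) / √[(nΣs² − (Σs)²)(nΣt² − (Σt)²)]
Numerator: 10×5974.26 − 276.8×224.2 = -2315.96
Denominator: √[(79342.4 − 76618.24)(52560.4 − 50265.64)] = √[2724.16 × 2294.76] = 2500.2587
r = -2315.96 / 2500.2587 ≈ -0.926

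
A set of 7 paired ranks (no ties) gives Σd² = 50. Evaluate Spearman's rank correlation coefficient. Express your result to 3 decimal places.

0.107

ρ = 1 − 6Σd² / [n(n²−1)] = 1 − 6×50 / (7×48)
  = 1 − 300/336 = 1 − 0.8929 ≈ 0.107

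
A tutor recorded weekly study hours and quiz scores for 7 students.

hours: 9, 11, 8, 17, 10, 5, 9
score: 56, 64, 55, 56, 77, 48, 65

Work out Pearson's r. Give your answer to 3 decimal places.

0.218

n = 7, Σx = 69, Σy = 421, Σx² = 761, Σy² = 25851, Σxy = 4195
nΣxy − ΣxΣy = 29365 − 29049 = 316
nΣx² − (Σx)² = 5327 − 4761 = 566; nΣy² − (Σy)² = 180957 − 177241 = 3716
r = 316 / √(566 × 3716) = 316 / 1450.2607 ≈ 0.218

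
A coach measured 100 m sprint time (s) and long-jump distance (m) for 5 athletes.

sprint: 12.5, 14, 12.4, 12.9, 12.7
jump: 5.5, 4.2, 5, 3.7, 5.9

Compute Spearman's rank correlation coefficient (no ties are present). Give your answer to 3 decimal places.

-0.500

Rank sprint: 2, 5, 1, 4, 3
Rank jump: 4, 2, 3, 1, 5
d = rank(sprint) − rank(jump): -2, 3, -2, 3, -2; Σd² = 30
ρ = 1 − 6Σd² / [n(n²−1)] = 1 − 6×30 / (5×24) = 1 − 180/120 ≈ -0.500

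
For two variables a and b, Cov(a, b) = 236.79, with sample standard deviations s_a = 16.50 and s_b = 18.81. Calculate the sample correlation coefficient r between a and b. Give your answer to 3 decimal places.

0.763

r = Cov(a,b) / (s_a · s_b) = 236.79 / (16.50 × 18.81)
  = 236.79 / 310.3650 ≈ 0.763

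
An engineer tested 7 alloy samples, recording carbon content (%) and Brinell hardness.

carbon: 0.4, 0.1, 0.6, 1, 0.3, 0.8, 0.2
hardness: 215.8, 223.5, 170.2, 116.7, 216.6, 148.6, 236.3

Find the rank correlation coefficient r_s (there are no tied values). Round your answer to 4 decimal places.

-0.9643

Rank carbon: 4, 1, 5, 7, 3, 6, 2
Rank hardness: 4, 6, 3, 1, 5, 2, 7
d = rank(carbon) − rank(hardness): 0, -5, 2, 6, -2, 4, -5; Σd² = 110
ρ = 1 − 6Σd² / [n(n²−1)] = 1 − 6×110 / (7×48) = 1 − 660/336 ≈ -0.9643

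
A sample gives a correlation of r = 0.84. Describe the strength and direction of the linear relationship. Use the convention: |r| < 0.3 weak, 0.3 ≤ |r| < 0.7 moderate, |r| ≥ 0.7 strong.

strong positive

r = 0.84 > 0 so the relationship is positive.
|r| = 0.84, which falls in the strong range.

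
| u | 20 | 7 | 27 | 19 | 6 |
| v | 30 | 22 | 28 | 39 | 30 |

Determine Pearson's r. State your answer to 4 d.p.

n = 5, Σu = 79, Σv = 149, Σu² = 1575, Σv² = 4589, Σuv = 2431
nΣuv − ΣuΣv = 12155 − 11771 = 384
nΣu² − (Σu)² = 7875 − 6241 = 1634; nΣv² − (Σv)² = 22945 − 22201 = 744
r = 384 / √(1634 × 744) = 384 / 1102.5861 ≈ 0.3483

0.3483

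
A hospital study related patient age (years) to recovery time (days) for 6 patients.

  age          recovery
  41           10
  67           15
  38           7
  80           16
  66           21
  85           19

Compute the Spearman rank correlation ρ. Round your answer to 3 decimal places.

Rank age: 2, 4, 1, 5, 3, 6
Rank recovery: 2, 3, 1, 4, 6, 5
d = rank(age) − rank(recovery): 0, 1, 0, 1, -3, 1; Σd² = 12
ρ = 1 − 6Σd² / [n(n²−1)] = 1 − 6×12 / (6×35) = 1 − 72/210 ≈ 0.657

0.657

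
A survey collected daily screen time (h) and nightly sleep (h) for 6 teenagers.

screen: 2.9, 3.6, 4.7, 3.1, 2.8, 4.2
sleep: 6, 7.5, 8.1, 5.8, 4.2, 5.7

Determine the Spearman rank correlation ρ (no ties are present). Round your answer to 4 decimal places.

Rank screen: 2, 4, 6, 3, 1, 5
Rank sleep: 4, 5, 6, 3, 1, 2
d = rank(screen) − rank(sleep): -2, -1, 0, 0, 0, 3; Σd² = 14
ρ = 1 − 6Σd² / [n(n²−1)] = 1 − 6×14 / (6×35) = 1 − 84/210 ≈ 0.6000

0.6000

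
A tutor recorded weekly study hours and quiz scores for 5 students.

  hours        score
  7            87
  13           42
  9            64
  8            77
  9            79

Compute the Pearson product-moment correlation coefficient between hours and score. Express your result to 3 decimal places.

-0.952

n = 5, Σx = 46, Σy = 349, Σx² = 444, Σy² = 25599, Σxy = 3058
nΣxy − ΣxΣy = 15290 − 16054 = -764
nΣx² − (Σx)² = 2220 − 2116 = 104; nΣy² − (Σy)² = 127995 − 121801 = 6194
r = -764 / √(104 × 6194) = -764 / 802.6058 ≈ -0.952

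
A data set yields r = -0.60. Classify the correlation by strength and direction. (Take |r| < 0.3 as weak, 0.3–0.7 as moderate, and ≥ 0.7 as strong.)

moderate negative

r = -0.60 < 0 so the relationship is negative.
|r| = 0.60, which falls in the moderate range.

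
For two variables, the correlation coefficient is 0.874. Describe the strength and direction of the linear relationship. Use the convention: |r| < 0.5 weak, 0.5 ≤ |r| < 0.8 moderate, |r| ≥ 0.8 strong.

r = 0.874 > 0 so the relationship is positive.
|r| = 0.874, which falls in the strong range.

strong positive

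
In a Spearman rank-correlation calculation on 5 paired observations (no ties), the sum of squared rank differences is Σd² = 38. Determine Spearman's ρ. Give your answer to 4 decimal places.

ρ = 1 − 6Σd² / [n(n²−1)] = 1 − 6×38 / (5×24)
  = 1 − 228/120 = 1 − 1.90000 ≈ -0.9000

-0.9000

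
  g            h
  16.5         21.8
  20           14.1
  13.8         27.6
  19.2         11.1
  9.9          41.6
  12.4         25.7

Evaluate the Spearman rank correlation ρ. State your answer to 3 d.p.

Rank g: 4, 6, 3, 5, 1, 2
Rank h: 3, 2, 5, 1, 6, 4
d = rank(g) − rank(h): 1, 4, -2, 4, -5, -2; Σd² = 66
ρ = 1 − 6Σd² / [n(n²−1)] = 1 − 6×66 / (6×35) = 1 − 396/210 ≈ -0.886

-0.886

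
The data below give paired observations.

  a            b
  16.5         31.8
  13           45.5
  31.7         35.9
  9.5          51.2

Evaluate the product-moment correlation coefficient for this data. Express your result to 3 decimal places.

-0.636

n = 4, Σa = 70.7, Σb = 164.4, Σa² = 1536.39, Σb² = 6991.74, Σab = 2740.63
nΣab − ΣaΣb = 10962.52 − 11623.08 = -660.56
nΣa² − (Σa)² = 6145.56 − 4998.49 = 1147.07; nΣb² − (Σb)² = 27966.96 − 27027.36 = 939.6
r = -660.56 / √(1147.07 × 939.6) = -660.56 / 1038.1652 ≈ -0.636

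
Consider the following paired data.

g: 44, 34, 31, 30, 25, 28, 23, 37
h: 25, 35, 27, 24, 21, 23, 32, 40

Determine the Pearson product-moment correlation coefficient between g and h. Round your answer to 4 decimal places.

0.2588

n = 8, Σg = 252, Σh = 227, Σg² = 8260, Σh² = 6749, Σgh = 7232
nΣgh − ΣgΣh = 57856 − 57204 = 652
nΣg² − (Σg)² = 66080 − 63504 = 2576; nΣh² − (Σh)² = 53992 − 51529 = 2463
r = 652 / √(2576 × 2463) = 652 / 2518.8664 ≈ 0.2588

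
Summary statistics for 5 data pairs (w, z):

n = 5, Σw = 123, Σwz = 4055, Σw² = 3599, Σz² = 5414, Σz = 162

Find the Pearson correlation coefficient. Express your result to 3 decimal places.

0.227

r = (nΣwz − ΣwΣz) / √[(nΣw² − (Σw)²)(nΣz² − (Σz)²)]
Numerator: 5×4055 − 123×162 = 349
Denominator: √[(17995 − 15129)(27070 − 26244)] = √[2866 × 826] = 1538.6085
r = 349 / 1538.6085 ≈ 0.227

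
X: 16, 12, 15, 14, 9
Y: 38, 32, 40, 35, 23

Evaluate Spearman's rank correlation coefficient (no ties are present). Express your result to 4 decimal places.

Rank X: 5, 2, 4, 3, 1
Rank Y: 4, 2, 5, 3, 1
d = rank(X) − rank(Y): 1, 0, -1, 0, 0; Σd² = 2
ρ = 1 − 6Σd² / [n(n²−1)] = 1 − 6×2 / (5×24) = 1 − 12/120 ≈ 0.9000

0.9000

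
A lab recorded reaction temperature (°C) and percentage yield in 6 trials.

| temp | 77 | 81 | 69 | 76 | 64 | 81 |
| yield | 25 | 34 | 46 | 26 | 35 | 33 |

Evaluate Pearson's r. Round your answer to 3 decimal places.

-0.451

n = 6, Σx = 448, Σy = 199, Σx² = 33684, Σy² = 6887, Σxy = 14742
nΣxy − ΣxΣy = 88452 − 89152 = -700
nΣx² − (Σx)² = 202104 − 200704 = 1400; nΣy² − (Σy)² = 41322 − 39601 = 1721
r = -700 / √(1400 × 1721) = -700 / 1552.2242 ≈ -0.451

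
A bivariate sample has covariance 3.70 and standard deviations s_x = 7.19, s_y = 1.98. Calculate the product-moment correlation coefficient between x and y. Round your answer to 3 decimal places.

0.260

r = Cov(x,y) / (s_x · s_y) = 3.70 / (7.19 × 1.98)
  = 3.70 / 14.2362 ≈ 0.260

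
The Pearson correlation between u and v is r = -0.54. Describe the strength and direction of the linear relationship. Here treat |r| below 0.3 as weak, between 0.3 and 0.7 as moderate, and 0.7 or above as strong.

moderate negative

r = -0.54 < 0 so the relationship is negative.
|r| = 0.54, which falls in the moderate range.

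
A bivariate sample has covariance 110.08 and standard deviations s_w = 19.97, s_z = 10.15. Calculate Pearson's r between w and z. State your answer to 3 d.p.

r = Cov(w,z) / (s_w · s_z) = 110.08 / (19.97 × 10.15)
  = 110.08 / 202.6955 ≈ 0.543

0.543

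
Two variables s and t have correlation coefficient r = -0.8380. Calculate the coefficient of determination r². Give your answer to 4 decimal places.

r² = (-0.8380)² = 0.7022

0.7022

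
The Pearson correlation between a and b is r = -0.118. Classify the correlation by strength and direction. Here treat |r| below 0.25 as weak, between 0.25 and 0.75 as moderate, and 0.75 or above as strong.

r = -0.118 < 0 so the relationship is negative.
|r| = 0.118, which falls in the weak range.

weak negative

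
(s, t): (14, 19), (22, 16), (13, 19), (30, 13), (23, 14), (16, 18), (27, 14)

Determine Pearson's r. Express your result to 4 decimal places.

-0.9732

n = 7, Σs = 145, Σt = 113, Σs² = 3263, Σt² = 1863, Σst = 2243
nΣst − ΣsΣt = 15701 − 16385 = -684
nΣs² − (Σs)² = 22841 − 21025 = 1816; nΣt² − (Σt)² = 13041 − 12769 = 272
r = -684 / √(1816 × 272) = -684 / 702.8172 ≈ -0.9732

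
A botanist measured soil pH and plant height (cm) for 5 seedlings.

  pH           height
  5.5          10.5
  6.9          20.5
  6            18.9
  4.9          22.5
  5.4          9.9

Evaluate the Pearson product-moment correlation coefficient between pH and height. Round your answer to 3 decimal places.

0.220

n = 5, Σx = 28.7, Σy = 82.3, Σx² = 167.03, Σy² = 1491.97, Σxy = 476.31
nΣxy − ΣxΣy = 2381.55 − 2362.01 = 19.54
nΣx² − (Σx)² = 835.15 − 823.69 = 11.46; nΣy² − (Σy)² = 7459.85 − 6773.29 = 686.56
r = 19.54 / √(11.46 × 686.56) = 19.54 / 88.7016 ≈ 0.220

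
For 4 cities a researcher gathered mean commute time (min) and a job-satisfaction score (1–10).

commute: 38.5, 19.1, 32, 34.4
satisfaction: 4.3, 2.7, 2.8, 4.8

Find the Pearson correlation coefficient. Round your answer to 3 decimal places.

0.723

n = 4, Σx = 124, Σy = 14.6, Σx² = 4054.42, Σy² = 56.66, Σxy = 471.84
nΣxy − ΣxΣy = 1887.36 − 1810.4 = 76.96
nΣx² − (Σx)² = 16217.68 − 15376 = 841.68; nΣy² − (Σy)² = 226.64 − 213.16 = 13.48
r = 76.96 / √(841.68 × 13.48) = 76.96 / 106.5169 ≈ 0.723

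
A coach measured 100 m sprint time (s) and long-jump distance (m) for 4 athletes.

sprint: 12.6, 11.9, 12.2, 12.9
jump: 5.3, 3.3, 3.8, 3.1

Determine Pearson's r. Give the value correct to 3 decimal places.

0.152

n = 4, Σx = 49.6, Σy = 15.5, Σx² = 615.62, Σy² = 63.03, Σxy = 192.4
nΣxy − ΣxΣy = 769.6 − 768.8 = 0.8
nΣx² − (Σx)² = 2462.48 − 2460.16 = 2.32; nΣy² − (Σy)² = 252.12 − 240.25 = 11.87
r = 0.8 / √(2.32 × 11.87) = 0.8 / 5.2477 ≈ 0.152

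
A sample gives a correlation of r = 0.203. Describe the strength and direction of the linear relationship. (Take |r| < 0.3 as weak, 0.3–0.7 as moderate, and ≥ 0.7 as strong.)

weak positive

r = 0.203 > 0 so the relationship is positive.
|r| = 0.203, which falls in the weak range.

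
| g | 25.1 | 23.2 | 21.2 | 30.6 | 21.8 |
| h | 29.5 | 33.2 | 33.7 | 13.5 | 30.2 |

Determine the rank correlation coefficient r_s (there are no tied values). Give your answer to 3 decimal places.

-0.900

Rank g: 4, 3, 1, 5, 2
Rank h: 2, 4, 5, 1, 3
d = rank(g) − rank(h): 2, -1, -4, 4, -1; Σd² = 38
ρ = 1 − 6Σd² / [n(n²−1)] = 1 − 6×38 / (5×24) = 1 − 228/120 ≈ -0.900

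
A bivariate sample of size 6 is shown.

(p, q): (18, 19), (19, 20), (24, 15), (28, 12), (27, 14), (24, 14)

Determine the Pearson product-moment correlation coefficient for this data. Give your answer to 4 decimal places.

n = 6, Σp = 140, Σq = 94, Σp² = 3350, Σq² = 1522, Σpq = 2132
nΣpq − ΣpΣq = 12792 − 13160 = -368
nΣp² − (Σp)² = 20100 − 19600 = 500; nΣq² − (Σq)² = 9132 − 8836 = 296
r = -368 / √(500 × 296) = -368 / 384.7077 ≈ -0.9566

-0.9566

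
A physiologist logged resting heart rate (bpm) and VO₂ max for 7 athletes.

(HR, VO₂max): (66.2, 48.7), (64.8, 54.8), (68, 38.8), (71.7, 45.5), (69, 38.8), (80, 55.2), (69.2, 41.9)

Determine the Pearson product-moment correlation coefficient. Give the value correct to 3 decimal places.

0.289

n = 7, Σx = 488.9, Σy = 323.7, Σx² = 34296.01, Σy² = 15258.51, Σxy = 22668.41
nΣxy − ΣxΣy = 158678.87 − 158256.93 = 421.94
nΣx² − (Σx)² = 240072.07 − 239023.21 = 1048.86; nΣy² − (Σy)² = 106809.57 − 104781.69 = 2027.88
r = 421.94 / √(1048.86 × 2027.88) = 421.94 / 1458.4109 ≈ 0.289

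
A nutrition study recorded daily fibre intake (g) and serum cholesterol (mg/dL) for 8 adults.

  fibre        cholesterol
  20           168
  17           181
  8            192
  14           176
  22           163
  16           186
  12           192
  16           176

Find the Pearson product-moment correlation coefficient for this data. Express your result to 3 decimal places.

n = 8, Σx = 125, Σy = 1434, Σx² = 2089, Σy² = 257830, Σxy = 22119
nΣxy − ΣxΣy = 176952 − 179250 = -2298
nΣx² − (Σx)² = 16712 − 15625 = 1087; nΣy² − (Σy)² = 2062640 − 2056356 = 6284
r = -2298 / √(1087 × 6284) = -2298 / 2613.5623 ≈ -0.879

-0.879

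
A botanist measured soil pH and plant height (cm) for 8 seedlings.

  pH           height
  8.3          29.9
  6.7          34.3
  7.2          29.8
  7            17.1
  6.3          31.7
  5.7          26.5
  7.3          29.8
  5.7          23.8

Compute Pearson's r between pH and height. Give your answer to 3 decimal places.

0.184

n = 8, Σx = 54.2, Σy = 222.9, Σx² = 372.58, Σy² = 6412.57, Σxy = 1516.2
nΣxy − ΣxΣy = 12129.6 − 12081.18 = 48.42
nΣx² − (Σx)² = 2980.64 − 2937.64 = 43; nΣy² − (Σy)² = 51300.56 − 49684.41 = 1616.15
r = 48.42 / √(43 × 1616.15) = 48.42 / 263.6180 ≈ 0.184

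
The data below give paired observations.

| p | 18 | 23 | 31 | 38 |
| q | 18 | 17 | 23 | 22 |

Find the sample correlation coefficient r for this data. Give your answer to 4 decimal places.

0.8223

n = 4, Σp = 110, Σq = 80, Σp² = 3258, Σq² = 1626, Σpq = 2264
nΣpq − ΣpΣq = 9056 − 8800 = 256
nΣp² − (Σp)² = 13032 − 12100 = 932; nΣq² − (Σq)² = 6504 − 6400 = 104
r = 256 / √(932 × 104) = 256 / 311.3326 ≈ 0.8223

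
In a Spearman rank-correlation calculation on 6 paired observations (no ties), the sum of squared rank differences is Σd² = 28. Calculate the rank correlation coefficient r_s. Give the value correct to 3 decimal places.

0.200

ρ = 1 − 6Σd² / [n(n²−1)] = 1 − 6×28 / (6×35)
  = 1 − 168/210 = 1 − 0.8000 ≈ 0.200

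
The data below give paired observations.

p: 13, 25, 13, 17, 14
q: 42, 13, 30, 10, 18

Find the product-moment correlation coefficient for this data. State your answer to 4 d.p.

-0.6318

n = 5, Σp = 82, Σq = 113, Σp² = 1448, Σq² = 3257, Σpq = 1683
nΣpq − ΣpΣq = 8415 − 9266 = -851
nΣp² − (Σp)² = 7240 − 6724 = 516; nΣq² − (Σq)² = 16285 − 12769 = 3516
r = -851 / √(516 × 3516) = -851 / 1346.9432 ≈ -0.6318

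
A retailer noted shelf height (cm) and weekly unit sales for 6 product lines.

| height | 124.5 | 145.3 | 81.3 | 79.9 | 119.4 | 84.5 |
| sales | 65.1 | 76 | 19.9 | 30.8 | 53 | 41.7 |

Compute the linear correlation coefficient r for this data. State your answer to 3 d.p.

0.947

n = 6, Σx = 634.9, Σy = 286.5, Σx² = 71002.65, Σy² = 15906.55, Σxy = 33078.39
nΣxy − ΣxΣy = 198470.34 − 181898.85 = 16571.49
nΣx² − (Σx)² = 426015.9 − 403098.01 = 22917.89; nΣy² − (Σy)² = 95439.3 − 82082.25 = 13357.05
r = 16571.49 / √(22917.89 × 13357.05) = 16571.49 / 17496.1539 ≈ 0.947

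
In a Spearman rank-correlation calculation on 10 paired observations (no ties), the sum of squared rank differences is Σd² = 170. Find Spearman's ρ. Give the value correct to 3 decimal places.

ρ = 1 − 6Σd² / [n(n²−1)] = 1 − 6×170 / (10×99)
  = 1 − 1020/990 = 1 − 1.0303 ≈ -0.030

-0.030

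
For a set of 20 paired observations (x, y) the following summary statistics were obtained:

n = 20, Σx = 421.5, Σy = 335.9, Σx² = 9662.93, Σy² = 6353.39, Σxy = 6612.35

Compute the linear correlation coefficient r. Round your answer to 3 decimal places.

r = (nΣxy − ΣxΣy) / √[(nΣx² − (Σx)²)(nΣy² − (Σy)²)]
Numerator: 20×6612.35 − 421.5×335.9 = -9334.85
Denominator: √[(193258.6 − 177662.25)(127067.8 − 112828.81)] = √[15596.35 × 14238.99] = 14902.2237
r = -9334.85 / 14902.2237 ≈ -0.626

-0.626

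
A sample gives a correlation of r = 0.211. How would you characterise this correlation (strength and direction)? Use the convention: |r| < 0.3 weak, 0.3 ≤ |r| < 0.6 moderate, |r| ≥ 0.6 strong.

weak positive

r = 0.211 > 0 so the relationship is positive.
|r| = 0.211, which falls in the weak range.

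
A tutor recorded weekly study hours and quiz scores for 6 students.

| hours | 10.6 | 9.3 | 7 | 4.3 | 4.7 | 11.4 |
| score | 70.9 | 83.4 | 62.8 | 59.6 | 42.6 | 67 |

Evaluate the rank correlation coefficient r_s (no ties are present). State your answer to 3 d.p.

Rank hours: 5, 4, 3, 1, 2, 6
Rank score: 5, 6, 3, 2, 1, 4
d = rank(hours) − rank(score): 0, -2, 0, -1, 1, 2; Σd² = 10
ρ = 1 − 6Σd² / [n(n²−1)] = 1 − 6×10 / (6×35) = 1 − 60/210 ≈ 0.714

0.714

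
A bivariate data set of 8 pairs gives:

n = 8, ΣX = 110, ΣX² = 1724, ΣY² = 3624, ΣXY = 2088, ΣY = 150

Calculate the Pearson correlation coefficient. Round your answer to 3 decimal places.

0.062

r = (nΣXY − ΣXΣY) / √[(nΣX² − (ΣX)²)(nΣY² − (ΣY)²)]
Numerator: 8×2088 − 110×150 = 204
Denominator: √[(13792 − 12100)(28992 − 22500)] = √[1692 × 6492] = 3314.2818
r = 204 / 3314.2818 ≈ 0.062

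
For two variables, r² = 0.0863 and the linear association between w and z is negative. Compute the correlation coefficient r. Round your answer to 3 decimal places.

|r| = √0.0863 = 0.294
The association is negative, so r = −0.294.

-0.294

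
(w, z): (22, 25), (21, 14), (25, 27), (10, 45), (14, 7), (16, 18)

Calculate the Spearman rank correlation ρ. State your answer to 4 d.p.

0.0857

Rank w: 5, 4, 6, 1, 2, 3
Rank z: 4, 2, 5, 6, 1, 3
d = rank(w) − rank(z): 1, 2, 1, -5, 1, 0; Σd² = 32
ρ = 1 − 6Σd² / [n(n²−1)] = 1 − 6×32 / (6×35) = 1 − 192/210 ≈ 0.0857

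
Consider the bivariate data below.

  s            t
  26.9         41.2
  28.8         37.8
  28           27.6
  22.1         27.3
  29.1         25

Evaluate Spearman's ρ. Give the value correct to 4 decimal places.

-0.3000

Rank s: 2, 4, 3, 1, 5
Rank t: 5, 4, 3, 2, 1
d = rank(s) − rank(t): -3, 0, 0, -1, 4; Σd² = 26
ρ = 1 − 6Σd² / [n(n²−1)] = 1 − 6×26 / (5×24) = 1 − 156/120 ≈ -0.3000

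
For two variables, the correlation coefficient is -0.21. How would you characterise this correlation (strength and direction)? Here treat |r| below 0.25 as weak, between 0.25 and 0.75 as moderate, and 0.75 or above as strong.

weak negative

r = -0.21 < 0 so the relationship is negative.
|r| = 0.21, which falls in the weak range.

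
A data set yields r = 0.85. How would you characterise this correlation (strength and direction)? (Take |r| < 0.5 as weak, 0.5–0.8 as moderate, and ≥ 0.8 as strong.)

r = 0.85 > 0 so the relationship is positive.
|r| = 0.85, which falls in the strong range.

strong positive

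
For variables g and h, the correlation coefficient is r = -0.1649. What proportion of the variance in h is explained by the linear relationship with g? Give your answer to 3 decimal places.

r² = (-0.1649)² = 0.027

0.027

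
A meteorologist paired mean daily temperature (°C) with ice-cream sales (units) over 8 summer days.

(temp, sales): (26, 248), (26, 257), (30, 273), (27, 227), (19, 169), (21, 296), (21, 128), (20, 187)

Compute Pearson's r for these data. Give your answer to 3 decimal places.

n = 8, Σx = 190, Σy = 1785, Σx² = 4624, Σy² = 421141, Σxy = 43304
nΣxy − ΣxΣy = 346432 − 339150 = 7282
nΣx² − (Σx)² = 36992 − 36100 = 892; nΣy² − (Σy)² = 3369128 − 3186225 = 182903
r = 7282 / √(892 × 182903) = 7282 / 12772.9979 ≈ 0.570

0.570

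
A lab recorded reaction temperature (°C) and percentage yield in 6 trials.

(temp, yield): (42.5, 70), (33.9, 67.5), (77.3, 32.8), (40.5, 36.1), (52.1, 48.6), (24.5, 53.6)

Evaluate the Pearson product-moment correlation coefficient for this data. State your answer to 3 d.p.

n = 6, Σx = 270.8, Σy = 308.6, Σx² = 13885.66, Σy² = 17070.22, Σxy = 13106
nΣxy − ΣxΣy = 78636 − 83568.88 = -4932.88
nΣx² − (Σx)² = 83313.96 − 73332.64 = 9981.32; nΣy² − (Σy)² = 102421.32 − 95233.96 = 7187.36
r = -4932.88 / √(9981.32 × 7187.36) = -4932.88 / 8469.9079 ≈ -0.582

-0.582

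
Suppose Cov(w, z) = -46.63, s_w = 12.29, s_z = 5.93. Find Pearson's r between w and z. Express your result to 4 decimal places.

-0.6398

r = Cov(w,z) / (s_w · s_z) = -46.63 / (12.29 × 5.93)
  = -46.63 / 72.8797 ≈ -0.6398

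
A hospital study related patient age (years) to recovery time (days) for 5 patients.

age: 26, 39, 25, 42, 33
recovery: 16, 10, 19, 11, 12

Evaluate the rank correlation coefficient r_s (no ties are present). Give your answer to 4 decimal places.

Rank age: 2, 4, 1, 5, 3
Rank recovery: 4, 1, 5, 2, 3
d = rank(age) − rank(recovery): -2, 3, -4, 3, 0; Σd² = 38
ρ = 1 − 6Σd² / [n(n²−1)] = 1 − 6×38 / (5×24) = 1 − 228/120 ≈ -0.9000

-0.9000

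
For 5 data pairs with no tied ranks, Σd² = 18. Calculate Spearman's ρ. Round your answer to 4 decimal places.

ρ = 1 − 6Σd² / [n(n²−1)] = 1 − 6×18 / (5×24)
  = 1 − 108/120 = 1 − 0.90000 ≈ 0.1000

0.1000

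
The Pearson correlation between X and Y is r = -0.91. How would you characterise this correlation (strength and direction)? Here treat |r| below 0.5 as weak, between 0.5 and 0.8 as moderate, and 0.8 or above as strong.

r = -0.91 < 0 so the relationship is negative.
|r| = 0.91, which falls in the strong range.

strong negative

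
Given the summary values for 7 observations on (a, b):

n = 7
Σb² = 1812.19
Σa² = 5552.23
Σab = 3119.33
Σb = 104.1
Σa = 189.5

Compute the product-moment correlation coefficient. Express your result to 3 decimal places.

0.902

r = (nΣab − ΣaΣb) / √[(nΣa² − (Σa)²)(nΣb² − (Σb)²)]
Numerator: 7×3119.33 − 189.5×104.1 = 2108.36
Denominator: √[(38865.61 − 35910.25)(12685.33 − 10836.81)] = √[2955.36 × 1848.52] = 2337.3151
r = 2108.36 / 2337.3151 ≈ 0.902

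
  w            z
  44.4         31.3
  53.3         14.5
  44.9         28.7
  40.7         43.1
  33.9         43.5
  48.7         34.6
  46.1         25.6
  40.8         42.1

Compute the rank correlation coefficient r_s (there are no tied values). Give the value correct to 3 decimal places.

-0.857

Rank w: 4, 8, 5, 2, 1, 7, 6, 3
Rank z: 4, 1, 3, 7, 8, 5, 2, 6
d = rank(w) − rank(z): 0, 7, 2, -5, -7, 2, 4, -3; Σd² = 156
ρ = 1 − 6Σd² / [n(n²−1)] = 1 − 6×156 / (8×63) = 1 − 936/504 ≈ -0.857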